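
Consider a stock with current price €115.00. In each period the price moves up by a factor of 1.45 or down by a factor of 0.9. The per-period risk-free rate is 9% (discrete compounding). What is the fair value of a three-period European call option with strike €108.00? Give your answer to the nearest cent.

Risk-neutral probability p = (1 + 0.09 − 0.9)/(1.45 − 0.9) = 0.1900/0.5500 = 0.3455
Terminal stock prices: S_uuu = 350.6, S_uud = 217.6, S_udd = 135.1, S_ddd = 83.84
Terminal payoffs (S − K): max(242.6, 0) = 242.6, max(109.6, 0) = 109.6, max(27.07, 0) = 27.07, max(-24.16, 0) = 0
Node uu (S = 241.8): V_uu = 1/1.09·[0.3455·242.5919 + 0.6545·109.6087] = 142.7049
Node ud (S = 150.1): V_ud = 1/1.09·[0.3455·109.6087 + 0.6545·27.0675] = 50.9924
Node dd (S = 93.15): V_dd = 1/1.09·[0.3455·27.0675 + 0.6545·0.0000] = 8.5785
Node u (S = 166.8): V_u = 1/1.09·[0.3455·142.7049 + 0.6545·50.9924] = 75.8486
Node d (S = 103.5): V_d = 1/1.09·[0.3455·50.9924 + 0.6545·8.5785] = 21.3125
Node 0 (S = 115): V_0 = 1/1.09·[0.3455·75.8486 + 0.6545·21.3125] = 36.8369

€36.84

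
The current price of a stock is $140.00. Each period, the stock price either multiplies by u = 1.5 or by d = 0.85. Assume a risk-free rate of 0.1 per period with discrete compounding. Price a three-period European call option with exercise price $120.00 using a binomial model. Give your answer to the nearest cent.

Risk-neutral probability p = (1 + 0.1 − 0.85)/(1.5 − 0.85) = 0.2500/0.6500 = 0.3846
Terminal stock prices: S_uuu = 472.5, S_uud = 267.8, S_udd = 151.7, S_ddd = 85.98
Terminal payoffs (S − K): max(352.5, 0) = 352.5, max(147.8, 0) = 147.8, max(31.72, 0) = 31.72, max(-34.02, 0) = 0
Node uu (S = 315): V_uu = 1/1.1·[0.3846·352.5000 + 0.6154·147.7500] = 205.9091
Node ud (S = 178.5): V_ud = 1/1.1·[0.3846·147.7500 + 0.6154·31.7250] = 69.4091
Node dd (S = 101.1): V_dd = 1/1.1·[0.3846·31.7250 + 0.6154·0.0000] = 11.0927
Node u (S = 210): V_u = 1/1.1·[0.3846·205.9091 + 0.6154·69.4091] = 110.8264
Node d (S = 119): V_d = 1/1.1·[0.3846·69.4091 + 0.6154·11.0927] = 30.4746
Node 0 (S = 140): V_0 = 1/1.1·[0.3846·110.8264 + 0.6154·30.4746] = 55.7992

$55.80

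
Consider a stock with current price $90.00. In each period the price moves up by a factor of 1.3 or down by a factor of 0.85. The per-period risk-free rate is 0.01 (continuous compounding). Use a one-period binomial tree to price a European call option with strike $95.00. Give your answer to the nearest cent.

Risk-neutral probability p = (e^0.01 − 0.85)/(1.3 − 0.85) = 0.1601/0.4500 = 0.3557
Terminal stock prices: S_u = 117, S_d = 76.5
Terminal payoffs (S − K): max(22, 0) = 22, max(-18.5, 0) = 0
Node 0 (S = 90): V_0 = e^(−0.01)·[0.3557·22.0000 + 0.6443·0.0000] = 7.7468

$7.75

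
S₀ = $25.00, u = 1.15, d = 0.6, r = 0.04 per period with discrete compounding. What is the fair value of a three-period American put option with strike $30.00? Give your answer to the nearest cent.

$5.93

Risk-neutral probability p = (1 + 0.04 − 0.6)/(1.15 − 0.6) = 0.4400/0.5500 = 0.8000
Terminal stock prices: S_uuu = 38.02, S_uud = 19.84, S_udd = 10.35, S_ddd = 5.4
Terminal payoffs (K − S): max(-8.022, 0) = 0, max(10.16, 0) = 10.16, max(19.65, 0) = 19.65, max(24.6, 0) = 24.6
Node uu (S = 33.06): continuation = 1/1.04·[0.8000·0.0000 + 0.2000·10.1625] = 1.9543; exercise value = 0.0000 ≤ continuation, so V_uu = 1.9543
Node ud (S = 17.25): continuation = 1/1.04·[0.8000·10.1625 + 0.2000·19.6500] = 11.5962; exercise value = 12.7500 > continuation, so V_ud = 12.7500 (exercise)
Node dd (S = 9): continuation = 1/1.04·[0.8000·19.6500 + 0.2000·24.6000] = 19.8462; exercise value = 21.0000 > continuation, so V_dd = 21.0000 (exercise)
Node u (S = 28.75): continuation = 1/1.04·[0.8000·1.9543 + 0.2000·12.7500] = 3.9553; exercise value = 1.2500 ≤ continuation, so V_u = 3.9553
Node d (S = 15): continuation = 1/1.04·[0.8000·12.7500 + 0.2000·21.0000] = 13.8462; exercise value = 15.0000 > continuation, so V_d = 15.0000 (exercise)
Node 0 (S = 25): continuation = 1/1.04·[0.8000·3.9553 + 0.2000·15.0000] = 5.9271; exercise value = 5.0000 ≤ continuation, so V_0 = 5.9271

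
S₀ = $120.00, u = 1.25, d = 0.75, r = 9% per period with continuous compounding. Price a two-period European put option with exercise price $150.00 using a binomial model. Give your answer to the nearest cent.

$20.13

Risk-neutral probability p = (e^0.09 − 0.75)/(1.25 − 0.75) = 0.3442/0.5000 = 0.6883
Terminal stock prices: S_uu = 187.5, S_ud = 112.5, S_dd = 67.5
Terminal payoffs (K − S): max(-37.5, 0) = 0, max(37.5, 0) = 37.5, max(82.5, 0) = 82.5
Node u (S = 150): V_u = e^(−0.09)·[0.6883·0.0000 + 0.3117·37.5000] = 10.6810
Node d (S = 90): V_d = e^(−0.09)·[0.6883·37.5000 + 0.3117·82.5000] = 47.0897
Node 0 (S = 120): V_0 = e^(−0.09)·[0.6883·10.6810 + 0.3117·47.0897] = 20.1319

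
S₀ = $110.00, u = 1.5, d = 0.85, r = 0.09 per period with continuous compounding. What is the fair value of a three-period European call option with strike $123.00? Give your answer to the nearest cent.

$27.68

Risk-neutral probability p = (e^0.09 − 0.85)/(1.5 − 0.85) = 0.2442/0.6500 = 0.3757
Terminal stock prices: S_uuu = 371.2, S_uud = 210.4, S_udd = 119.2, S_ddd = 67.55
Terminal payoffs (S − K): max(248.2, 0) = 248.2, max(87.38, 0) = 87.38, max(-3.788, 0) = 0, max(-55.45, 0) = 0
Node uu (S = 247.5): V_uu = e^(−0.09)·[0.3757·248.2500 + 0.6243·87.3750] = 135.0865
Node ud (S = 140.2): V_ud = e^(−0.09)·[0.3757·87.3750 + 0.6243·0.0000] = 29.9977
Node dd (S = 79.47): V_dd = e^(−0.09)·[0.3757·0.0000 + 0.6243·0.0000] = 0.0000
Node u (S = 165): V_u = e^(−0.09)·[0.3757·135.0865 + 0.6243·29.9977] = 63.4950
Node d (S = 93.5): V_d = e^(−0.09)·[0.3757·29.9977 + 0.6243·0.0000] = 10.2988
Node 0 (S = 110): V_0 = e^(−0.09)·[0.3757·63.4950 + 0.6243·10.2988] = 27.6757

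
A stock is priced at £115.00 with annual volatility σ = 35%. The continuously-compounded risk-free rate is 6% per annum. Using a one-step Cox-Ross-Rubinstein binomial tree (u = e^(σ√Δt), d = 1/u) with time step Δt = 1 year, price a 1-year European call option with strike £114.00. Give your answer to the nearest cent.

CRR parameters: u = e^(σ√Δt) = e^(0.35·√1) = 1.4191, d = 1/u = 0.7047
Per-period rate: rΔt = 0.06·1 = 0.06, so R = e^0.06 = 1.0618
Risk-neutral probability p = (e^0.06 − 0.7047)/(1.4191 − 0.7047) = 0.3571/0.7144 = 0.4999
Terminal stock prices: S_u = 163.2, S_d = 81.04
Terminal payoffs (S − K): max(49.19, 0) = 49.19, max(-32.96, 0) = 0
Node 0 (S = 115): V_0 = e^(−0.06)·[0.4999·49.1928 + 0.5001·0.0000] = 23.1613

£23.16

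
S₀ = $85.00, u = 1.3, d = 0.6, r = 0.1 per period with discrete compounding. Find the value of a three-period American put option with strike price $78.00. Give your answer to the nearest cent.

$8.99

Risk-neutral probability p = (1 + 0.1 − 0.6)/(1.3 − 0.6) = 0.5000/0.7000 = 0.7143
Terminal stock prices: S_uuu = 186.7, S_uud = 86.19, S_udd = 39.78, S_ddd = 18.36
Terminal payoffs (K − S): max(-108.7, 0) = 0, max(-8.19, 0) = 0, max(38.22, 0) = 38.22, max(59.64, 0) = 59.64
Node uu (S = 143.7): continuation = 1/1.1·[0.7143·0.0000 + 0.2857·0.0000] = 0.0000; exercise value = 0.0000 ≤ continuation, so V_uu = 0.0000
Node ud (S = 66.3): continuation = 1/1.1·[0.7143·0.0000 + 0.2857·38.2200] = 9.9273; exercise value = 11.7000 > continuation, so V_ud = 11.7000 (exercise)
Node dd (S = 30.6): continuation = 1/1.1·[0.7143·38.2200 + 0.2857·59.6400] = 40.3091; exercise value = 47.4000 > continuation, so V_dd = 47.4000 (exercise)
Node u (S = 110.5): continuation = 1/1.1·[0.7143·0.0000 + 0.2857·11.7000] = 3.0390; exercise value = 0.0000 ≤ continuation, so V_u = 3.0390
Node d (S = 51): continuation = 1/1.1·[0.7143·11.7000 + 0.2857·47.4000] = 19.9091; exercise value = 27.0000 > continuation, so V_d = 27.0000 (exercise)
Node 0 (S = 85): continuation = 1/1.1·[0.7143·3.0390 + 0.2857·27.0000] = 8.9863; exercise value = 0.0000 ≤ continuation, so V_0 = 8.9863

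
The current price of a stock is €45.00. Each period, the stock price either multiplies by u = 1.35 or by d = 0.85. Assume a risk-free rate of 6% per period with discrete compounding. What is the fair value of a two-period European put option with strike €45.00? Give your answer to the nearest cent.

€3.74

Risk-neutral probability p = (1 + 0.06 − 0.85)/(1.35 − 0.85) = 0.2100/0.5000 = 0.4200
Terminal stock prices: S_uu = 82.01, S_ud = 51.64, S_dd = 32.51
Terminal payoffs (K − S): max(-37.01, 0) = 0, max(-6.638, 0) = 0, max(12.49, 0) = 12.49
Node u (S = 60.75): V_u = 1/1.06·[0.4200·0.0000 + 0.5800·0.0000] = 0.0000
Node d (S = 38.25): V_d = 1/1.06·[0.4200·0.0000 + 0.5800·12.4875] = 6.8328
Node 0 (S = 45): V_0 = 1/1.06·[0.4200·0.0000 + 0.5800·6.8328] = 3.7387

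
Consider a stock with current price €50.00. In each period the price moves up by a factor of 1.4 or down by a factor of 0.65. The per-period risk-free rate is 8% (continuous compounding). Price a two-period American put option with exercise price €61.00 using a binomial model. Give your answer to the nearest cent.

€14.33

Risk-neutral probability p = (e^0.08 − 0.65)/(1.4 − 0.65) = 0.4333/0.7500 = 0.5777
Terminal stock prices: S_uu = 98, S_ud = 45.5, S_dd = 21.13
Terminal payoffs (K − S): max(-37, 0) = 0, max(15.5, 0) = 15.5, max(39.88, 0) = 39.88
Node u (S = 70): continuation = e^(−0.08)·[0.5777·0.0000 + 0.4223·15.5000] = 6.0422; exercise value = 0.0000 ≤ continuation, so V_u = 6.0422
Node d (S = 32.5): continuation = e^(−0.08)·[0.5777·15.5000 + 0.4223·39.8750] = 23.8101; exercise value = 28.5000 > continuation, so V_d = 28.5000 (exercise)
Node 0 (S = 50): continuation = e^(−0.08)·[0.5777·6.0422 + 0.4223·28.5000] = 14.3321; exercise value = 11.0000 ≤ continuation, so V_0 = 14.3321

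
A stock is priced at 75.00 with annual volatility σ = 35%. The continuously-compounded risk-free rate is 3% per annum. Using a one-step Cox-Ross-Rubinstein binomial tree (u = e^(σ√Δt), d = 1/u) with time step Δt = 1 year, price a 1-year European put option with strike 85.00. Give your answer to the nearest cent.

CRR parameters: u = e^(σ√Δt) = e^(0.35·√1) = 1.4191, d = 1/u = 0.7047
Per-period rate: rΔt = 0.03·1 = 0.03, so R = e^0.03 = 1.0305
Risk-neutral probability p = (e^0.03 − 0.7047)/(1.4191 − 0.7047) = 0.3258/0.7144 = 0.4560
Terminal stock prices: S_u = 106.4, S_d = 52.85
Terminal payoffs (K − S): max(-21.43, 0) = 0, max(32.15, 0) = 32.15
Node 0 (S = 75): V_0 = e^(−0.03)·[0.4560·0.0000 + 0.5440·32.1484] = 16.9714

16.97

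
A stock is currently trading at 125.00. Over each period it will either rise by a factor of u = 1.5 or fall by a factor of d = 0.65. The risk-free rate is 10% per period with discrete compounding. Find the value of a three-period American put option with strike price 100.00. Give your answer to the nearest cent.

12.30

Risk-neutral probability p = (1 + 0.1 − 0.65)/(1.5 − 0.65) = 0.4500/0.8500 = 0.5294
Terminal stock prices: S_uuu = 421.9, S_uud = 182.8, S_udd = 79.22, S_ddd = 34.33
Terminal payoffs (K − S): max(-321.9, 0) = 0, max(-82.81, 0) = 0, max(20.78, 0) = 20.78, max(65.67, 0) = 65.67
Node uu (S = 281.2): continuation = 1/1.1·[0.5294·0.0000 + 0.4706·0.0000] = 0.0000; exercise value = 0.0000 ≤ continuation, so V_uu = 0.0000
Node ud (S = 121.9): continuation = 1/1.1·[0.5294·0.0000 + 0.4706·20.7812] = 8.8904; exercise value = 0.0000 ≤ continuation, so V_ud = 8.8904
Node dd (S = 52.81): continuation = 1/1.1·[0.5294·20.7812 + 0.4706·65.6719] = 38.0966; exercise value = 47.1875 > continuation, so V_dd = 47.1875 (exercise)
Node u (S = 187.5): continuation = 1/1.1·[0.5294·0.0000 + 0.4706·8.8904] = 3.8034; exercise value = 0.0000 ≤ continuation, so V_u = 3.8034
Node d (S = 81.25): continuation = 1/1.1·[0.5294·8.8904 + 0.4706·47.1875] = 24.4660; exercise value = 18.7500 ≤ continuation, so V_d = 24.4660
Node 0 (S = 125): continuation = 1/1.1·[0.5294·3.8034 + 0.4706·24.4660] = 12.2972; exercise value = 0.0000 ≤ continuation, so V_0 = 12.2972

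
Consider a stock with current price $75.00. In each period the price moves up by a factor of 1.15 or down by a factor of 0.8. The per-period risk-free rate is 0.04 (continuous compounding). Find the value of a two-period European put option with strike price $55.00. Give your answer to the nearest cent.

Risk-neutral probability p = (e^0.04 − 0.8)/(1.15 − 0.8) = 0.2408/0.3500 = 0.6880
Terminal stock prices: S_uu = 99.19, S_ud = 69, S_dd = 48
Terminal payoffs (K − S): max(-44.19, 0) = 0, max(-14, 0) = 0, max(7, 0) = 7
Node u (S = 86.25): V_u = e^(−0.04)·[0.6880·0.0000 + 0.3120·0.0000] = 0.0000
Node d (S = 60): V_d = e^(−0.04)·[0.6880·0.0000 + 0.3120·7.0000] = 2.0982
Node 0 (S = 75): V_0 = e^(−0.04)·[0.6880·0.0000 + 0.3120·2.0982] = 0.6289

$0.63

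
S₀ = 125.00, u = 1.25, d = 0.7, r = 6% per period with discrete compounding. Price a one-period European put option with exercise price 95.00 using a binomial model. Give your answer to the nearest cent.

2.44

Risk-neutral probability p = (1 + 0.06 − 0.7)/(1.25 − 0.7) = 0.3600/0.5500 = 0.6545
Terminal stock prices: S_u = 156.2, S_d = 87.5
Terminal payoffs (K − S): max(-61.25, 0) = 0, max(7.5, 0) = 7.5
Node 0 (S = 125): V_0 = 1/1.06·[0.6545·0.0000 + 0.3455·7.5000] = 2.4443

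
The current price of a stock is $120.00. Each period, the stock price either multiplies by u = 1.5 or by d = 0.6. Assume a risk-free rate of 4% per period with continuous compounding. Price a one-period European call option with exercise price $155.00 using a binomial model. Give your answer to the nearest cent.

$11.76

Risk-neutral probability p = (e^0.04 − 0.6)/(1.5 − 0.6) = 0.4408/0.9000 = 0.4898
Terminal stock prices: S_u = 180, S_d = 72
Terminal payoffs (S − K): max(25, 0) = 25, max(-83, 0) = 0
Node 0 (S = 120): V_0 = e^(−0.04)·[0.4898·25.0000 + 0.5102·0.0000] = 11.7646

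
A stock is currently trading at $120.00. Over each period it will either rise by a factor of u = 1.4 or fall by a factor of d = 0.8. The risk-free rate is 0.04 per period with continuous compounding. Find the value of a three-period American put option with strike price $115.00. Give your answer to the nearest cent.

$14.55

Risk-neutral probability p = (e^0.04 − 0.8)/(1.4 − 0.8) = 0.2408/0.6000 = 0.4014
Terminal stock prices: S_uuu = 329.3, S_uud = 188.2, S_udd = 107.5, S_ddd = 61.44
Terminal payoffs (K − S): max(-214.3, 0) = 0, max(-73.16, 0) = 0, max(7.48, 0) = 7.48, max(53.56, 0) = 53.56
Node uu (S = 235.2): continuation = e^(−0.04)·[0.4014·0.0000 + 0.5986·0.0000] = 0.0000; exercise value = 0.0000 ≤ continuation, so V_uu = 0.0000
Node ud (S = 134.4): continuation = e^(−0.04)·[0.4014·0.0000 + 0.5986·7.4800] = 4.3023; exercise value = 0.0000 ≤ continuation, so V_ud = 4.3023
Node dd (S = 76.8): continuation = e^(−0.04)·[0.4014·7.4800 + 0.5986·53.5600] = 33.6908; exercise value = 38.2000 > continuation, so V_dd = 38.2000 (exercise)
Node u (S = 168): continuation = e^(−0.04)·[0.4014·0.0000 + 0.5986·4.3023] = 2.4746; exercise value = 0.0000 ≤ continuation, so V_u = 2.4746
Node d (S = 96): continuation = e^(−0.04)·[0.4014·4.3023 + 0.5986·38.2000] = 23.6307; exercise value = 19.0000 ≤ continuation, so V_d = 23.6307
Node 0 (S = 120): continuation = e^(−0.04)·[0.4014·2.4746 + 0.5986·23.6307] = 14.5460; exercise value = 0.0000 ≤ continuation, so V_0 = 14.5460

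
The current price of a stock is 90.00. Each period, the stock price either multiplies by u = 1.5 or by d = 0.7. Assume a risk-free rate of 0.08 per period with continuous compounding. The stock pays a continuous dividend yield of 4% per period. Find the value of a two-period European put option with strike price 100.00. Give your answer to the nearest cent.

17.99

Per-period risk-free factor R = e^0.08 = 1.0833; dividend-adjusted growth = e^(0.08−0.04) = 1.0408.
Risk-neutral probability p = (1.0408 − 0.7)/(1.5 − 0.7) = 0.3408/0.8000 = 0.4260
Terminal stock prices: S_uu = 202.5, S_ud = 94.5, S_dd = 44.1
Terminal payoffs (K − S): max(-102.5, 0) = 0, max(5.5, 0) = 5.5, max(55.9, 0) = 55.9
Node u (S = 135): V_u = e^(−0.08)·[0.4260·0.0000 + 0.5740·5.5000] = 2.9142
Node d (S = 63): V_d = e^(−0.08)·[0.4260·5.5000 + 0.5740·55.9000] = 31.7819
Node 0 (S = 90): V_0 = e^(−0.08)·[0.4260·2.9142 + 0.5740·31.7819] = 17.9859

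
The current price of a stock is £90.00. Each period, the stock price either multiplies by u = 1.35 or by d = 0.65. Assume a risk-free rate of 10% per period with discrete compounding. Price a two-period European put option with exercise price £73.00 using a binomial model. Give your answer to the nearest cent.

£3.69

Risk-neutral probability p = (1 + 0.1 − 0.65)/(1.35 − 0.65) = 0.4500/0.7000 = 0.6429
Terminal stock prices: S_uu = 164, S_ud = 78.98, S_dd = 38.03
Terminal payoffs (K − S): max(-91.03, 0) = 0, max(-5.975, 0) = 0, max(34.97, 0) = 34.97
Node u (S = 121.5): V_u = 1/1.1·[0.6429·0.0000 + 0.3571·0.0000] = 0.0000
Node d (S = 58.5): V_d = 1/1.1·[0.6429·0.0000 + 0.3571·34.9750] = 11.3555
Node 0 (S = 90): V_0 = 1/1.1·[0.6429·0.0000 + 0.3571·11.3555] = 3.6869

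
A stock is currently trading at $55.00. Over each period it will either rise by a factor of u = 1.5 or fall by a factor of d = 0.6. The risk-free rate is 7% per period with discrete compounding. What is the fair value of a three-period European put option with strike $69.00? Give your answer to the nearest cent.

$16.56

Risk-neutral probability p = (1 + 0.07 − 0.6)/(1.5 − 0.6) = 0.4700/0.9000 = 0.5222
Terminal stock prices: S_uuu = 185.6, S_uud = 74.25, S_udd = 29.7, S_ddd = 11.88
Terminal payoffs (K − S): max(-116.6, 0) = 0, max(-5.25, 0) = 0, max(39.3, 0) = 39.3, max(57.12, 0) = 57.12
Node uu (S = 123.8): V_uu = 1/1.07·[0.5222·0.0000 + 0.4778·0.0000] = 0.0000
Node ud (S = 49.5): V_ud = 1/1.07·[0.5222·0.0000 + 0.4778·39.3000] = 17.5483
Node dd (S = 19.8): V_dd = 1/1.07·[0.5222·39.3000 + 0.4778·57.1200] = 44.6860
Node u (S = 82.5): V_u = 1/1.07·[0.5222·0.0000 + 0.4778·17.5483] = 7.8357
Node d (S = 33): V_d = 1/1.07·[0.5222·17.5483 + 0.4778·44.6860] = 28.5178
Node 0 (S = 55): V_0 = 1/1.07·[0.5222·7.8357 + 0.4778·28.5178] = 16.5581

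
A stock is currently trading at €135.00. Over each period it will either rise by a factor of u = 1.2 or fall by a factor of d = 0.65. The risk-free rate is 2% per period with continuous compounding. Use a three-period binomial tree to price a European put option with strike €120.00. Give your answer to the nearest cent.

Risk-neutral probability p = (e^0.02 − 0.65)/(1.2 − 0.65) = 0.3702/0.5500 = 0.6731
Terminal stock prices: S_uuu = 233.3, S_uud = 126.4, S_udd = 68.45, S_ddd = 37.07
Terminal payoffs (K − S): max(-113.3, 0) = 0, max(-6.36, 0) = 0, max(51.55, 0) = 51.55, max(82.93, 0) = 82.93
Node uu (S = 194.4): V_uu = e^(−0.02)·[0.6731·0.0000 + 0.3269·0.0000] = 0.0000
Node ud (S = 105.3): V_ud = e^(−0.02)·[0.6731·0.0000 + 0.3269·51.5550] = 16.5199
Node dd (S = 57.04): V_dd = e^(−0.02)·[0.6731·51.5550 + 0.3269·82.9256] = 60.5863
Node u (S = 162): V_u = e^(−0.02)·[0.6731·0.0000 + 0.3269·16.5199] = 5.2935
Node d (S = 87.75): V_d = e^(−0.02)·[0.6731·16.5199 + 0.3269·60.5863] = 30.3132
Node 0 (S = 135): V_0 = e^(−0.02)·[0.6731·5.2935 + 0.3269·30.3132] = 13.2059

€13.21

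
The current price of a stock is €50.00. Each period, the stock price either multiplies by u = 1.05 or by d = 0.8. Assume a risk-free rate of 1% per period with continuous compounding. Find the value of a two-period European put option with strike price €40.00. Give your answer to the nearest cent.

€0.20

Risk-neutral probability p = (e^0.01 − 0.8)/(1.05 − 0.8) = 0.2101/0.2500 = 0.8402
Terminal stock prices: S_uu = 55.12, S_ud = 42, S_dd = 32
Terminal payoffs (K − S): max(-15.12, 0) = 0, max(-2, 0) = 0, max(8, 0) = 8
Node u (S = 52.5): V_u = e^(−0.01)·[0.8402·0.0000 + 0.1598·0.0000] = 0.0000
Node d (S = 40): V_d = e^(−0.01)·[0.8402·0.0000 + 0.1598·8.0000] = 1.2657
Node 0 (S = 50): V_0 = e^(−0.01)·[0.8402·0.0000 + 0.1598·1.2657] = 0.2002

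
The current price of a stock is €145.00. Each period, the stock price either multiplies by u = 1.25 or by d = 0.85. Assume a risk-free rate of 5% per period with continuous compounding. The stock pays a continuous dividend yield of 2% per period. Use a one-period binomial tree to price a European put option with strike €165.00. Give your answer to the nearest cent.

Per-period risk-free factor R = e^0.05 = 1.0513; dividend-adjusted growth = e^(0.05−0.02) = 1.0305.
Risk-neutral probability p = (1.0305 − 0.85)/(1.25 − 0.85) = 0.1805/0.4000 = 0.4511
Terminal stock prices: S_u = 181.2, S_d = 123.2
Terminal payoffs (K − S): max(-16.25, 0) = 0, max(41.75, 0) = 41.75
Node 0 (S = 145): V_0 = e^(−0.05)·[0.4511·0.0000 + 0.5489·41.7500] = 21.7975

€21.80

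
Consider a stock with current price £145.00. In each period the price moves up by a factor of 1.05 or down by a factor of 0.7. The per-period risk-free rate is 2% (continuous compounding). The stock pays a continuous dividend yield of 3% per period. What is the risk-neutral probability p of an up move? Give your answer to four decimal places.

p = 0.8287

Per-period risk-free factor R = e^0.02 = 1.0202; dividend-adjusted growth = e^(0.02−0.03) = 0.9900.
Risk-neutral probability p = (0.9900 − 0.7)/(1.05 − 0.7) = 0.2900/0.3500 = 0.8287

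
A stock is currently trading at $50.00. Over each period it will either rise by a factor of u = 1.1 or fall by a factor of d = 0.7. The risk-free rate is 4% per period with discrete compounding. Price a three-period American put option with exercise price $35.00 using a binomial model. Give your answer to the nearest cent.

$0.49

Risk-neutral probability p = (1 + 0.04 − 0.7)/(1.1 − 0.7) = 0.3400/0.4000 = 0.8500
Terminal stock prices: S_uuu = 66.55, S_uud = 42.35, S_udd = 26.95, S_ddd = 17.15
Terminal payoffs (K − S): max(-31.55, 0) = 0, max(-7.35, 0) = 0, max(8.05, 0) = 8.05, max(17.85, 0) = 17.85
Node uu (S = 60.5): continuation = 1/1.04·[0.8500·0.0000 + 0.1500·0.0000] = 0.0000; exercise value = 0.0000 ≤ continuation, so V_uu = 0.0000
Node ud (S = 38.5): continuation = 1/1.04·[0.8500·0.0000 + 0.1500·8.0500] = 1.1611; exercise value = 0.0000 ≤ continuation, so V_ud = 1.1611
Node dd (S = 24.5): continuation = 1/1.04·[0.8500·8.0500 + 0.1500·17.8500] = 9.1538; exercise value = 10.5000 > continuation, so V_dd = 10.5000 (exercise)
Node u (S = 55): continuation = 1/1.04·[0.8500·0.0000 + 0.1500·1.1611] = 0.1675; exercise value = 0.0000 ≤ continuation, so V_u = 0.1675
Node d (S = 35): continuation = 1/1.04·[0.8500·1.1611 + 0.1500·10.5000] = 2.4634; exercise value = 0.0000 ≤ continuation, so V_d = 2.4634
Node 0 (S = 50): continuation = 1/1.04·[0.8500·0.1675 + 0.1500·2.4634] = 0.4922; exercise value = 0.0000 ≤ continuation, so V_0 = 0.4922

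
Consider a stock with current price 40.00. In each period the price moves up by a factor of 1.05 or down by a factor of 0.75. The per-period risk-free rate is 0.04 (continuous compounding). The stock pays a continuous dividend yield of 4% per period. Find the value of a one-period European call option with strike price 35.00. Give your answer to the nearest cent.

Per-period risk-free factor R = e^0.04 = 1.0408; dividend-adjusted growth = e^(0.04−0.04) = 1.0000.
Risk-neutral probability p = (1.0000 − 0.75)/(1.05 − 0.75) = 0.2500/0.3000 = 0.8333
Terminal stock prices: S_u = 42, S_d = 30
Terminal payoffs (S − K): max(7, 0) = 7, max(-5, 0) = 0
Node 0 (S = 40): V_0 = e^(−0.04)·[0.8333·7.0000 + 0.1667·0.0000] = 5.6046

5.60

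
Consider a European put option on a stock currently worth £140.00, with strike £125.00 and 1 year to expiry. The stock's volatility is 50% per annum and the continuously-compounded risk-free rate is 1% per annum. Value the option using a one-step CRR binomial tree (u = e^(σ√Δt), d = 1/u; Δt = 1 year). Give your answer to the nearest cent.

£24.32

CRR parameters: u = e^(σ√Δt) = e^(0.5·√1) = 1.6487, d = 1/u = 0.6065
Per-period rate: rΔt = 0.01·1 = 0.01, so R = e^0.01 = 1.0101
Risk-neutral probability p = (e^0.01 − 0.6065)/(1.6487 − 0.6065) = 0.4035/1.0422 = 0.3872
Terminal stock prices: S_u = 230.8, S_d = 84.91
Terminal payoffs (K − S): max(-105.8, 0) = 0, max(40.09, 0) = 40.09
Node 0 (S = 140): V_0 = e^(−0.01)·[0.3872·0.0000 + 0.6128·40.0857] = 24.3207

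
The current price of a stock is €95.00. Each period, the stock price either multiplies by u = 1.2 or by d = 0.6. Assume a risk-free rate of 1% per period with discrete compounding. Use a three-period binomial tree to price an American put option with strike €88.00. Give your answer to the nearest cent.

€14.73

Risk-neutral probability p = (1 + 0.01 − 0.6)/(1.2 − 0.6) = 0.4100/0.6000 = 0.6833
Terminal stock prices: S_uuu = 164.2, S_uud = 82.08, S_udd = 41.04, S_ddd = 20.52
Terminal payoffs (K − S): max(-76.16, 0) = 0, max(5.92, 0) = 5.92, max(46.96, 0) = 46.96, max(67.48, 0) = 67.48
Node uu (S = 136.8): continuation = 1/1.01·[0.6833·0.0000 + 0.3167·5.9200] = 1.8561; exercise value = 0.0000 ≤ continuation, so V_uu = 1.8561
Node ud (S = 68.4): continuation = 1/1.01·[0.6833·5.9200 + 0.3167·46.9600] = 18.7287; exercise value = 19.6000 > continuation, so V_ud = 19.6000 (exercise)
Node dd (S = 34.2): continuation = 1/1.01·[0.6833·46.9600 + 0.3167·67.4800] = 52.9287; exercise value = 53.8000 > continuation, so V_dd = 53.8000 (exercise)
Node u (S = 114): continuation = 1/1.01·[0.6833·1.8561 + 0.3167·19.6000] = 7.4010; exercise value = 0.0000 ≤ continuation, so V_u = 7.4010
Node d (S = 57): continuation = 1/1.01·[0.6833·19.6000 + 0.3167·53.8000] = 30.1287; exercise value = 31.0000 > continuation, so V_d = 31.0000 (exercise)
Node 0 (S = 95): continuation = 1/1.01·[0.6833·7.4010 + 0.3167·31.0000] = 14.7267; exercise value = 0.0000 ≤ continuation, so V_0 = 14.7267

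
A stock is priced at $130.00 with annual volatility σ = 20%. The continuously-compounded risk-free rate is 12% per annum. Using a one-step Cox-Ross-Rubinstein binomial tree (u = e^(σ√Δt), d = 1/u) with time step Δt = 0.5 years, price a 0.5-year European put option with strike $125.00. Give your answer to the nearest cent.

CRR parameters: u = e^(σ√Δt) = e^(0.2·√0.5) = 1.1519, d = 1/u = 0.8681
Per-period rate: rΔt = 0.12·0.5 = 0.06, so R = e^0.06 = 1.0618
Risk-neutral probability p = (e^0.06 − 0.8681)/(1.1519 − 0.8681) = 0.1937/0.2838 = 0.6826
Terminal stock prices: S_u = 149.7, S_d = 112.9
Terminal payoffs (K − S): max(-24.75, 0) = 0, max(12.14, 0) = 12.14
Node 0 (S = 130): V_0 = e^(−0.06)·[0.6826·0.0000 + 0.3174·12.1440] = 3.6300

$3.63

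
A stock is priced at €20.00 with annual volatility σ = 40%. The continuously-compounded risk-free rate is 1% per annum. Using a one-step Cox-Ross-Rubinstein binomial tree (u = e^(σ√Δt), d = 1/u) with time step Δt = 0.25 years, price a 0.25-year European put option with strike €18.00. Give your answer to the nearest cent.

€0.88

CRR parameters: u = e^(σ√Δt) = e^(0.4·√0.25) = 1.2214, d = 1/u = 0.8187
Per-period rate: rΔt = 0.01·0.25 = 0.0025, so R = e^0.0025 = 1.0025
Risk-neutral probability p = (e^0.0025 − 0.8187)/(1.2214 − 0.8187) = 0.1838/0.4027 = 0.4564
Terminal stock prices: S_u = 24.43, S_d = 16.37
Terminal payoffs (K − S): max(-6.428, 0) = 0, max(1.625, 0) = 1.625
Node 0 (S = 20): V_0 = e^(−0.0025)·[0.4564·0.0000 + 0.5436·1.6254] = 0.8814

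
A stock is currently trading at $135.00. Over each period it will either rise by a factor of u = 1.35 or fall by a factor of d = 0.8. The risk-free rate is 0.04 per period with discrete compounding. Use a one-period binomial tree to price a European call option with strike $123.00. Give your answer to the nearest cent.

Risk-neutral probability p = (1 + 0.04 − 0.8)/(1.35 − 0.8) = 0.2400/0.5500 = 0.4364
Terminal stock prices: S_u = 182.2, S_d = 108
Terminal payoffs (S − K): max(59.25, 0) = 59.25, max(-15, 0) = 0
Node 0 (S = 135): V_0 = 1/1.04·[0.4364·59.2500 + 0.5636·0.0000] = 24.8601

$24.86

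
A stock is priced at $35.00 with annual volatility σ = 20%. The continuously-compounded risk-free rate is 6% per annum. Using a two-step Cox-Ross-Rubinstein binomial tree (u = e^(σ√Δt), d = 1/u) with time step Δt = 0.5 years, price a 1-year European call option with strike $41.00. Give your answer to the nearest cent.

CRR parameters: u = e^(σ√Δt) = e^(0.2·√0.5) = 1.1519, d = 1/u = 0.8681
Per-period rate: rΔt = 0.06·0.5 = 0.03, so R = e^0.03 = 1.0305
Risk-neutral probability p = (e^0.03 − 0.8681)/(1.1519 − 0.8681) = 0.1623/0.2838 = 0.5720
Terminal stock prices: S_uu = 46.44, S_ud = 35, S_dd = 26.38
Terminal payoffs (S − K): max(5.441, 0) = 5.441, max(-6, 0) = 0, max(-14.62, 0) = 0
Node u (S = 40.32): V_u = e^(−0.03)·[0.5720·5.4414 + 0.4280·0.0000] = 3.0206
Node d (S = 30.38): V_d = e^(−0.03)·[0.5720·0.0000 + 0.4280·0.0000] = 0.0000
Node 0 (S = 35): V_0 = e^(−0.03)·[0.5720·3.0206 + 0.4280·0.0000] = 1.6768

$1.68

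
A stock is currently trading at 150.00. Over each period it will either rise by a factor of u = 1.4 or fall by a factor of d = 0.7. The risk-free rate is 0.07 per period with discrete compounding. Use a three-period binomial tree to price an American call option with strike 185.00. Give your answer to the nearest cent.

Risk-neutral probability p = (1 + 0.07 − 0.7)/(1.4 − 0.7) = 0.3700/0.7000 = 0.5286
Terminal stock prices: S_uuu = 411.6, S_uud = 205.8, S_udd = 102.9, S_ddd = 51.45
Terminal payoffs (S − K): max(226.6, 0) = 226.6, max(20.8, 0) = 20.8, max(-82.1, 0) = 0, max(-133.6, 0) = 0
Node uu (S = 294): continuation = 1/1.07·[0.5286·226.6000 + 0.4714·20.8000] = 121.1028; exercise value = 109.0000 ≤ continuation, so V_uu = 121.1028
Node ud (S = 147): continuation = 1/1.07·[0.5286·20.8000 + 0.4714·0.0000] = 10.2750; exercise value = 0.0000 ≤ continuation, so V_ud = 10.2750
Node dd (S = 73.5): continuation = 1/1.07·[0.5286·0.0000 + 0.4714·0.0000] = 0.0000; exercise value = 0.0000 ≤ continuation, so V_dd = 0.0000
Node u (S = 210): continuation = 1/1.07·[0.5286·121.1028 + 0.4714·10.2750] = 64.3509; exercise value = 25.0000 ≤ continuation, so V_u = 64.3509
Node d (S = 105): continuation = 1/1.07·[0.5286·10.2750 + 0.4714·0.0000] = 5.0758; exercise value = 0.0000 ≤ continuation, so V_d = 5.0758
Node 0 (S = 150): continuation = 1/1.07·[0.5286·64.3509 + 0.4714·5.0758] = 34.0251; exercise value = 0.0000 ≤ continuation, so V_0 = 34.0251

34.03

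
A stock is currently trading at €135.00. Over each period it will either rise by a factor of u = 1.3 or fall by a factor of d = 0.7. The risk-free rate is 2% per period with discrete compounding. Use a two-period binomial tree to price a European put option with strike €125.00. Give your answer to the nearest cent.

€13.35

Risk-neutral probability p = (1 + 0.02 − 0.7)/(1.3 − 0.7) = 0.3200/0.6000 = 0.5333
Terminal stock prices: S_uu = 228.2, S_ud = 122.8, S_dd = 66.15
Terminal payoffs (K − S): max(-103.2, 0) = 0, max(2.15, 0) = 2.15, max(58.85, 0) = 58.85
Node u (S = 175.5): V_u = 1/1.02·[0.5333·0.0000 + 0.4667·2.1500] = 0.9837
Node d (S = 94.5): V_d = 1/1.02·[0.5333·2.1500 + 0.4667·58.8500] = 28.0490
Node 0 (S = 135): V_0 = 1/1.02·[0.5333·0.9837 + 0.4667·28.0490] = 13.3472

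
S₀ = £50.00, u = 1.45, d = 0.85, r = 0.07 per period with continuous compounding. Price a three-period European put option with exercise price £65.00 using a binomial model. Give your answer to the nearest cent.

Risk-neutral probability p = (e^0.07 − 0.85)/(1.45 − 0.85) = 0.2225/0.6000 = 0.3708
Terminal stock prices: S_uuu = 152.4, S_uud = 89.36, S_udd = 52.38, S_ddd = 30.71
Terminal payoffs (K − S): max(-87.43, 0) = 0, max(-24.36, 0) = 0, max(12.62, 0) = 12.62, max(34.29, 0) = 34.29
Node uu (S = 105.1): V_uu = e^(−0.07)·[0.3708·0.0000 + 0.6292·0.0000] = 0.0000
Node ud (S = 61.62): V_ud = e^(−0.07)·[0.3708·0.0000 + 0.6292·12.6188] = 7.4024
Node dd (S = 36.12): V_dd = e^(−0.07)·[0.3708·12.6188 + 0.6292·34.2938] = 24.4806
Node u (S = 72.5): V_u = e^(−0.07)·[0.3708·0.0000 + 0.6292·7.4024] = 4.3424
Node d (S = 42.5): V_d = e^(−0.07)·[0.3708·7.4024 + 0.6292·24.4806] = 16.9203
Node 0 (S = 50): V_0 = e^(−0.07)·[0.3708·4.3424 + 0.6292·16.9203] = 11.4273

£11.43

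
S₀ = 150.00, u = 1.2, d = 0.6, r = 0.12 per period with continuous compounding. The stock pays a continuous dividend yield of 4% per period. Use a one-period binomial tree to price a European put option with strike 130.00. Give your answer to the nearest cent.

Per-period risk-free factor R = e^0.12 = 1.1275; dividend-adjusted growth = e^(0.12−0.04) = 1.0833.
Risk-neutral probability p = (1.0833 − 0.6)/(1.2 − 0.6) = 0.4833/0.6000 = 0.8055
Terminal stock prices: S_u = 180, S_d = 90
Terminal payoffs (K − S): max(-50, 0) = 0, max(40, 0) = 40
Node 0 (S = 150): V_0 = e^(−0.12)·[0.8055·0.0000 + 0.1945·40.0000] = 6.9010

6.90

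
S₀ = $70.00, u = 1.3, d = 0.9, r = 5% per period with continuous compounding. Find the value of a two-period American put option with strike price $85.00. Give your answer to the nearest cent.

Risk-neutral probability p = (e^0.05 − 0.9)/(1.3 − 0.9) = 0.1513/0.4000 = 0.3782
Terminal stock prices: S_uu = 118.3, S_ud = 81.9, S_dd = 56.7
Terminal payoffs (K − S): max(-33.3, 0) = 0, max(3.1, 0) = 3.1, max(28.3, 0) = 28.3
Node u (S = 91): continuation = e^(−0.05)·[0.3782·0.0000 + 0.6218·3.1000] = 1.8336; exercise value = 0.0000 ≤ continuation, so V_u = 1.8336
Node d (S = 63): continuation = e^(−0.05)·[0.3782·3.1000 + 0.6218·28.3000] = 17.8545; exercise value = 22.0000 > continuation, so V_d = 22.0000 (exercise)
Node 0 (S = 70): continuation = e^(−0.05)·[0.3782·1.8336 + 0.6218·22.0000] = 13.6725; exercise value = 15.0000 > continuation, so V_0 = 15.0000 (exercise)

$15.00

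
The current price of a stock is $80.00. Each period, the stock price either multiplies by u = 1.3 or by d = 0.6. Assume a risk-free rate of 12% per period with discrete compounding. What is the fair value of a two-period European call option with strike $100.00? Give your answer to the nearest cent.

Risk-neutral probability p = (1 + 0.12 − 0.6)/(1.3 − 0.6) = 0.5200/0.7000 = 0.7429
Terminal stock prices: S_uu = 135.2, S_ud = 62.4, S_dd = 28.8
Terminal payoffs (S − K): max(35.2, 0) = 35.2, max(-37.6, 0) = 0, max(-71.2, 0) = 0
Node u (S = 104): V_u = 1/1.12·[0.7429·35.2000 + 0.2571·0.0000] = 23.3469
Node d (S = 48): V_d = 1/1.12·[0.7429·0.0000 + 0.2571·0.0000] = 0.0000
Node 0 (S = 80): V_0 = 1/1.12·[0.7429·23.3469 + 0.2571·0.0000] = 15.4852

$15.49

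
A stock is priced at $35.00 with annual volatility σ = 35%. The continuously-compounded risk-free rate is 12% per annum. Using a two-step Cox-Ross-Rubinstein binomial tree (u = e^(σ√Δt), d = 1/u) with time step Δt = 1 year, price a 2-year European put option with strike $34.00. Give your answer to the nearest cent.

$2.18

CRR parameters: u = e^(σ√Δt) = e^(0.35·√1) = 1.4191, d = 1/u = 0.7047
Per-period rate: rΔt = 0.12·1 = 0.12, so R = e^0.12 = 1.1275
Risk-neutral probability p = (e^0.12 − 0.7047)/(1.4191 − 0.7047) = 0.4228/0.7144 = 0.5919
Terminal stock prices: S_uu = 70.48, S_ud = 35, S_dd = 17.38
Terminal payoffs (K − S): max(-36.48, 0) = 0, max(-1, 0) = 0, max(16.62, 0) = 16.62
Node u (S = 49.67): V_u = e^(−0.12)·[0.5919·0.0000 + 0.4081·0.0000] = 0.0000
Node d (S = 24.66): V_d = e^(−0.12)·[0.5919·0.0000 + 0.4081·16.6195] = 6.0161
Node 0 (S = 35): V_0 = e^(−0.12)·[0.5919·0.0000 + 0.4081·6.0161] = 2.1778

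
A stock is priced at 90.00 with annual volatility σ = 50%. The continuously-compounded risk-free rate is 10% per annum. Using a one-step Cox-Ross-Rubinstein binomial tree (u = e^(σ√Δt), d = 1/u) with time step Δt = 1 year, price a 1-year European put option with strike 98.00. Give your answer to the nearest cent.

20.49

CRR parameters: u = e^(σ√Δt) = e^(0.5·√1) = 1.6487, d = 1/u = 0.6065
Per-period rate: rΔt = 0.1·1 = 0.1, so R = e^0.1 = 1.1052
Risk-neutral probability p = (e^0.1 − 0.6065)/(1.6487 − 0.6065) = 0.4986/1.0422 = 0.4785
Terminal stock prices: S_u = 148.4, S_d = 54.59
Terminal payoffs (K − S): max(-50.38, 0) = 0, max(43.41, 0) = 43.41
Node 0 (S = 90): V_0 = e^(−0.1)·[0.4785·0.0000 + 0.5215·43.4122] = 20.4869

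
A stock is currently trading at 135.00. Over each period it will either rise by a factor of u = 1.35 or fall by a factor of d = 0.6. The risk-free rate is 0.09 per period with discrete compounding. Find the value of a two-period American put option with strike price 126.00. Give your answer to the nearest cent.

Risk-neutral probability p = (1 + 0.09 − 0.6)/(1.35 − 0.6) = 0.4900/0.7500 = 0.6533
Terminal stock prices: S_uu = 246, S_ud = 109.3, S_dd = 48.6
Terminal payoffs (K − S): max(-120, 0) = 0, max(16.65, 0) = 16.65, max(77.4, 0) = 77.4
Node u (S = 182.2): continuation = 1/1.09·[0.6533·0.0000 + 0.3467·16.6500] = 5.2954; exercise value = 0.0000 ≤ continuation, so V_u = 5.2954
Node d (S = 81): continuation = 1/1.09·[0.6533·16.6500 + 0.3467·77.4000] = 34.5963; exercise value = 45.0000 > continuation, so V_d = 45.0000 (exercise)
Node 0 (S = 135): continuation = 1/1.09·[0.6533·5.2954 + 0.3467·45.0000] = 17.4859; exercise value = 0.0000 ≤ continuation, so V_0 = 17.4859

17.49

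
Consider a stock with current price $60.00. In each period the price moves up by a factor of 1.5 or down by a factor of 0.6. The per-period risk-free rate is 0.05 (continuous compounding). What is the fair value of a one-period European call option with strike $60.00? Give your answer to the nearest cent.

$14.31

Risk-neutral probability p = (e^0.05 − 0.6)/(1.5 − 0.6) = 0.4513/0.9000 = 0.5014
Terminal stock prices: S_u = 90, S_d = 36
Terminal payoffs (S − K): max(30, 0) = 30, max(-24, 0) = 0
Node 0 (S = 60): V_0 = e^(−0.05)·[0.5014·30.0000 + 0.4986·0.0000] = 14.3087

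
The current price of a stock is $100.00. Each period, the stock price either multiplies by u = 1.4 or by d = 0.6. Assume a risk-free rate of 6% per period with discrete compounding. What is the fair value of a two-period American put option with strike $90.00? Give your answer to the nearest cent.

Risk-neutral probability p = (1 + 0.06 − 0.6)/(1.4 − 0.6) = 0.4600/0.8000 = 0.5750
Terminal stock prices: S_uu = 196, S_ud = 84, S_dd = 36
Terminal payoffs (K − S): max(-106, 0) = 0, max(6, 0) = 6, max(54, 0) = 54
Node u (S = 140): continuation = 1/1.06·[0.5750·0.0000 + 0.4250·6.0000] = 2.4057; exercise value = 0.0000 ≤ continuation, so V_u = 2.4057
Node d (S = 60): continuation = 1/1.06·[0.5750·6.0000 + 0.4250·54.0000] = 24.9057; exercise value = 30.0000 > continuation, so V_d = 30.0000 (exercise)
Node 0 (S = 100): continuation = 1/1.06·[0.5750·2.4057 + 0.4250·30.0000] = 13.3333; exercise value = 0.0000 ≤ continuation, so V_0 = 13.3333

$13.33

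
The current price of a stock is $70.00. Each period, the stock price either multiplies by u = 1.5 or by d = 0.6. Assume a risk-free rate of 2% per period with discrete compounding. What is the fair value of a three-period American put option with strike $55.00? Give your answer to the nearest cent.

Risk-neutral probability p = (1 + 0.02 − 0.6)/(1.5 − 0.6) = 0.4200/0.9000 = 0.4667
Terminal stock prices: S_uuu = 236.2, S_uud = 94.5, S_udd = 37.8, S_ddd = 15.12
Terminal payoffs (K − S): max(-181.2, 0) = 0, max(-39.5, 0) = 0, max(17.2, 0) = 17.2, max(39.88, 0) = 39.88
Node uu (S = 157.5): continuation = 1/1.02·[0.4667·0.0000 + 0.5333·0.0000] = 0.0000; exercise value = 0.0000 ≤ continuation, so V_uu = 0.0000
Node ud (S = 63): continuation = 1/1.02·[0.4667·0.0000 + 0.5333·17.2000] = 8.9935; exercise value = 0.0000 ≤ continuation, so V_ud = 8.9935
Node dd (S = 25.2): continuation = 1/1.02·[0.4667·17.2000 + 0.5333·39.8800] = 28.7216; exercise value = 29.8000 > continuation, so V_dd = 29.8000 (exercise)
Node u (S = 105): continuation = 1/1.02·[0.4667·0.0000 + 0.5333·8.9935] = 4.7025; exercise value = 0.0000 ≤ continuation, so V_u = 4.7025
Node d (S = 42): continuation = 1/1.02·[0.4667·8.9935 + 0.5333·29.8000] = 19.6964; exercise value = 13.0000 ≤ continuation, so V_d = 19.6964
Node 0 (S = 70): continuation = 1/1.02·[0.4667·4.7025 + 0.5333·19.6964] = 12.4502; exercise value = 0.0000 ≤ continuation, so V_0 = 12.4502

$12.45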